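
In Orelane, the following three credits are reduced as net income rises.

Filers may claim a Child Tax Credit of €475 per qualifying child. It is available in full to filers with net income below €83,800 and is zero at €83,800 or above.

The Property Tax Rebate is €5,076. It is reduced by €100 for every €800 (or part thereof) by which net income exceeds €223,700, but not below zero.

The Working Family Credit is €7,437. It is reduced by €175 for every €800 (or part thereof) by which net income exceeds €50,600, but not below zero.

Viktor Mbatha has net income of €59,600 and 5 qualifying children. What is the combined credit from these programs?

Child Tax Credit: base = 5 × €475 = €2,375. €59,600 is below the €83,800 cutoff, so the full €2,375 applies.
Property Tax Rebate: €59,600 is at or below the €223,700 threshold, so the full €5,076 applies.
Working Family Credit: income exceeds €50,600 by €9,000, which is 12 full-or-partial €800 increments; reduction = 12 × €175 = €2,100, leaving €5,337.
Total: €2,375 + €5,076 + €5,337 = €12,788.

€12,788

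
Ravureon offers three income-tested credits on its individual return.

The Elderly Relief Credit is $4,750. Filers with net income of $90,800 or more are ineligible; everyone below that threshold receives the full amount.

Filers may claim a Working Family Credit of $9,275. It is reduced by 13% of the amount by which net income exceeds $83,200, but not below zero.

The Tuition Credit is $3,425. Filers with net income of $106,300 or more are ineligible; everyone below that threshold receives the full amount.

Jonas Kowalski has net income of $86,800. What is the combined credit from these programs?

$16,982

Elderly Relief Credit: $86,800 is below the $90,800 cutoff, so the full $4,750 applies.
Working Family Credit: 13% of the $3,600 excess over $83,200 is $468; credit = $9,275 − $468 = $8,807.
Tuition Credit: $86,800 is below the $106,300 cutoff, so the full $3,425 applies.
Total: $4,750 + $8,807 + $3,425 = $16,982.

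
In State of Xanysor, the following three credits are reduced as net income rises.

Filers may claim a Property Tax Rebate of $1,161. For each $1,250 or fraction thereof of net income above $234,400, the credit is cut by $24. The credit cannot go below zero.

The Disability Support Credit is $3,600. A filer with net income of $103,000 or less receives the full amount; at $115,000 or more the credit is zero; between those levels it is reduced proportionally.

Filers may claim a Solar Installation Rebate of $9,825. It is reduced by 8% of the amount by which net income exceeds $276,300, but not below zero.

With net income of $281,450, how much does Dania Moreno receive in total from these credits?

$9,662

Property Tax Rebate: income exceeds $234,400 by $47,050, which is 38 full-or-partial $1,250 increments; reduction = 38 × $24 = $912, leaving $249.
Disability Support Credit: $281,450 is at or above $115,000, so the credit is $0.
Solar Installation Rebate: 8% of the $5,150 excess over $276,300 is $412; credit = $9,825 − $412 = $9,413.
Total: $249 + $0 + $9,413 = $9,662.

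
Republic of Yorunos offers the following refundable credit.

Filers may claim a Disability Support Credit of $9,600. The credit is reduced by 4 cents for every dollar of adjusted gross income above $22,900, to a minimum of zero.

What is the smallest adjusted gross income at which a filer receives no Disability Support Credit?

$262,900

The credit falls by 4% of each dollar above $22,900, so it reaches zero when the excess is $9,600 / 4% = $240,000: income = $22,900 + $240,000 = $262,900.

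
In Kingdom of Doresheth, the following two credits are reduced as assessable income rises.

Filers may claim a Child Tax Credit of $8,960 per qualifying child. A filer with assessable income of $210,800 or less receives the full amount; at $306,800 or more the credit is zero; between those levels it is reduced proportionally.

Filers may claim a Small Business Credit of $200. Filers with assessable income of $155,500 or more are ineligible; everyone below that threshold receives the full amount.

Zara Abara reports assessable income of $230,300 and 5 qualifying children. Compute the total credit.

Child Tax Credit: base = 5 × $8,960 = $44,800. $230,300 is $19,500 into a $96,000 phase-out range, leaving 76,500/96,000 of the credit: $44,800 × 76,500/96,000 = $35,700.
Small Business Credit: $230,300 meets or exceeds the $155,500 cutoff, so the credit is $0.
Total: $35,700 + $0 = $35,700.

$35,700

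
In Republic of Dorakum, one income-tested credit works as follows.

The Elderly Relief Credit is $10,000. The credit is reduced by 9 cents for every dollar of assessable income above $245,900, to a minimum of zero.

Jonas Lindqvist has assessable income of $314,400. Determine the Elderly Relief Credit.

Elderly Relief Credit: 9% of the $68,500 excess over $245,900 is $6,165; credit = $10,000 − $6,165 = $3,835.

$3,835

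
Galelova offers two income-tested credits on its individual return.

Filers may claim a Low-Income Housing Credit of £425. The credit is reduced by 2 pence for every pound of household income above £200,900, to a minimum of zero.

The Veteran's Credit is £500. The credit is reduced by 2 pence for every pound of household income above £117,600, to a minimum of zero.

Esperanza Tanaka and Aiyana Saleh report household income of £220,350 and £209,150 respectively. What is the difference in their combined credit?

£224

Esperanza (£220,350): Low-Income Housing Credit: 2% of the £19,450 excess over £200,900 is £389; credit = £425 − £389 = £36. Veteran's Credit: 2% of the £102,750 excess over £117,600 is £2,055 ≥ base, so the credit is £0. total £36 + £0 = £36
Aiyana (£209,150): Low-Income Housing Credit: 2% of the £8,250 excess over £200,900 is £165; credit = £425 − £165 = £260. Veteran's Credit: 2% of the £91,550 excess over £117,600 is £1,831 ≥ base, so the credit is £0. total £260 + £0 = £260
Difference: |£36 − £260| = £224.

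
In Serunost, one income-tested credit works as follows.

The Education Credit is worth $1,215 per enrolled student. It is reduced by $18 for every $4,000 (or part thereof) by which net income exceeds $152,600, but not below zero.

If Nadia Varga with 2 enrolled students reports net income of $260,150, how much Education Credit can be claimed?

Education Credit: base = 2 × $1,215 = $2,430. income exceeds $152,600 by $107,550, which is 27 full-or-partial $4,000 increments; reduction = 27 × $18 = $486, leaving $1,944.

$1,944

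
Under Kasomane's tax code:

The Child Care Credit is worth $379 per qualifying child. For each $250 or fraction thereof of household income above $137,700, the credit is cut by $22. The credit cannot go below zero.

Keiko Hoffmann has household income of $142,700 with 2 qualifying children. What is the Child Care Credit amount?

$318

Child Care Credit: base = 2 × $379 = $758. income exceeds $137,700 by $5,000, which is 20 full-or-partial $250 increments; reduction = 20 × $22 = $440, leaving $318.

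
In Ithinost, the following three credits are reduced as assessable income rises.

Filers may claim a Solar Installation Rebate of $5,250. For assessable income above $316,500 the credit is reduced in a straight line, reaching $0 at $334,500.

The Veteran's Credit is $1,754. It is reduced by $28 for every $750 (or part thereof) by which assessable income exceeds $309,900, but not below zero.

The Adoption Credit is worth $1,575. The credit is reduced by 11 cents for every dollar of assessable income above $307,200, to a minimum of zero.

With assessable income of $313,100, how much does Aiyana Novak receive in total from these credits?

Solar Installation Rebate: $313,100 is at or below the $316,500 threshold, so the full $5,250 applies.
Veteran's Credit: income exceeds $309,900 by $3,200, which is 5 full-or-partial $750 increments; reduction = 5 × $28 = $140, leaving $1,614.
Adoption Credit: 11% of the $5,900 excess over $307,200 is $649; credit = $1,575 − $649 = $926.
Total: $5,250 + $1,614 + $926 = $7,790.

$7,790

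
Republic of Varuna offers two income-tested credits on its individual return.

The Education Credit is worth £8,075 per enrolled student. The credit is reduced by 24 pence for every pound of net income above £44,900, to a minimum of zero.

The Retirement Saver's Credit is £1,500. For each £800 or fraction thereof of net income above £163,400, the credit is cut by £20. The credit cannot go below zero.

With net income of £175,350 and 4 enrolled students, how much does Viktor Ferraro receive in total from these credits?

£2,192

Education Credit: base = 4 × £8,075 = £32,300. 24% of the £130,450 excess over £44,900 is £31,308; credit = £32,300 − £31,308 = £992.
Retirement Saver's Credit: income exceeds £163,400 by £11,950, which is 15 full-or-partial £800 increments; reduction = 15 × £20 = £300, leaving £1,200.
Total: £992 + £1,200 = £2,192.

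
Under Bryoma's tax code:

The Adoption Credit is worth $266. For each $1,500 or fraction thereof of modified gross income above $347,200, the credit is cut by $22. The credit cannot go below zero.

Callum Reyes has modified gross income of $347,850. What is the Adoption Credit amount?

Adoption Credit: income exceeds $347,200 by $650, which is 1 full-or-partial $1,500 increment; reduction = 1 × $22 = $22, leaving $244.

$244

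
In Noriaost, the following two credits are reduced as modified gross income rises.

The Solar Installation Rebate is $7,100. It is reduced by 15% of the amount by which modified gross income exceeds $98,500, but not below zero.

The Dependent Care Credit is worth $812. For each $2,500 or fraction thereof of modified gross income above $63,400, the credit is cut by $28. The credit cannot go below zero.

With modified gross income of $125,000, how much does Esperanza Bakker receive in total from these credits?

Solar Installation Rebate: 15% of the $26,500 excess over $98,500 is $3,975; credit = $7,100 − $3,975 = $3,125.
Dependent Care Credit: income exceeds $63,400 by $61,600, which is 25 full-or-partial $2,500 increments; reduction = 25 × $28 = $700, leaving $112.
Total: $3,125 + $112 = $3,237.

$3,237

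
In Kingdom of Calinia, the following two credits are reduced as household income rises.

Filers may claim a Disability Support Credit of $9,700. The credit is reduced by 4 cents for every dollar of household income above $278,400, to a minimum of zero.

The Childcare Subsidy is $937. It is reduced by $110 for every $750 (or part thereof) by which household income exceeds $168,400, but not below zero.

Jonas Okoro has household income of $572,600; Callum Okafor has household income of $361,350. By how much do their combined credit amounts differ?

$6,382

Jonas ($572,600): Disability Support Credit: 4% of the $294,200 excess over $278,400 is $11,768 ≥ base, so the credit is $0. Childcare Subsidy: income exceeds $168,400 by $404,200 → 539 increments × $110 = $59,290 ≥ base, so the credit is $0. total $0 + $0 = $0
Callum ($361,350): Disability Support Credit: 4% of the $82,950 excess over $278,400 is $3,318; credit = $9,700 − $3,318 = $6,382. Childcare Subsidy: income exceeds $168,400 by $192,950 → 258 increments × $110 = $28,380 ≥ base, so the credit is $0. total $6,382 + $0 = $6,382
Difference: |$0 − $6,382| = $6,382.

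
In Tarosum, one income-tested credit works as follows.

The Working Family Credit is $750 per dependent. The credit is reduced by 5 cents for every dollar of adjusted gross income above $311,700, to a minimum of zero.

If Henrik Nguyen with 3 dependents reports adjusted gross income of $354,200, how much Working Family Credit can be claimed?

$125

Working Family Credit: base = 3 × $750 = $2,250. 5% of the $42,500 excess over $311,700 is $2,125; credit = $2,250 − $2,125 = $125.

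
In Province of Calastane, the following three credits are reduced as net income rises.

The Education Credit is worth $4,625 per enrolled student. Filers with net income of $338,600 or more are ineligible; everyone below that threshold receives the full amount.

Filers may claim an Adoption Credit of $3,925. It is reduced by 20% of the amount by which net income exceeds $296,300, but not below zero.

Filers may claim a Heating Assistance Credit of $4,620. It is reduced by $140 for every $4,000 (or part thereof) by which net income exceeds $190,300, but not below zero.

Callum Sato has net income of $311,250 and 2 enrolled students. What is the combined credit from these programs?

$10,465

Education Credit: base = 2 × $4,625 = $9,250. $311,250 is below the $338,600 cutoff, so the full $9,250 applies.
Adoption Credit: 20% of the $14,950 excess over $296,300 is $2,990; credit = $3,925 − $2,990 = $935.
Heating Assistance Credit: income exceeds $190,300 by $120,950, which is 31 full-or-partial $4,000 increments; reduction = 31 × $140 = $4,340, leaving $280.
Total: $9,250 + $935 + $280 = $10,465.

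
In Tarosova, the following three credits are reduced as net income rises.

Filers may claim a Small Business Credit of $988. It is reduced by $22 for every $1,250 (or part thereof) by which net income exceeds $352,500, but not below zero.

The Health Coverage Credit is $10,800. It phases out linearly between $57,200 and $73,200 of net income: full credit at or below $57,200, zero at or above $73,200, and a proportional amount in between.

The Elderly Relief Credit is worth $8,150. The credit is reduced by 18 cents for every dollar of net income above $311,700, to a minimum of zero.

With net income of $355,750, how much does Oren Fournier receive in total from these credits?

$1,143

Small Business Credit: income exceeds $352,500 by $3,250, which is 3 full-or-partial $1,250 increments; reduction = 3 × $22 = $66, leaving $922.
Health Coverage Credit: $355,750 is at or above $73,200, so the credit is $0.
Elderly Relief Credit: 18% of the $44,050 excess over $311,700 is $7,929; credit = $8,150 − $7,929 = $221.
Total: $922 + $0 + $221 = $1,143.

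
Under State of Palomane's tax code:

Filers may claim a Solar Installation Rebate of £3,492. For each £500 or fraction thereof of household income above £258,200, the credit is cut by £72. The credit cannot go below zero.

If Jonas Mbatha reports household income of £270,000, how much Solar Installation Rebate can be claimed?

Solar Installation Rebate: income exceeds £258,200 by £11,800, which is 24 full-or-partial £500 increments; reduction = 24 × £72 = £1,728, leaving £1,764.

£1,764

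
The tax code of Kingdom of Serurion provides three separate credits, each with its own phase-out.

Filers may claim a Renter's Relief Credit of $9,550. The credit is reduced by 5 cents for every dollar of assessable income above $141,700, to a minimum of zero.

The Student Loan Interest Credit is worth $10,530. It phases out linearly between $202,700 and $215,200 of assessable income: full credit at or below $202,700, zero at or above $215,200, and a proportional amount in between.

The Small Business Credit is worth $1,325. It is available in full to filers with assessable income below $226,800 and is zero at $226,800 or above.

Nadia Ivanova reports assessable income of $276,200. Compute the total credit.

Renter's Relief Credit: 5% of the $134,500 excess over $141,700 is $6,725; credit = $9,550 − $6,725 = $2,825.
Student Loan Interest Credit: $276,200 is at or above $215,200, so the credit is $0.
Small Business Credit: $276,200 meets or exceeds the $226,800 cutoff, so the credit is $0.
Total: $2,825 + $0 + $0 = $2,825.

$2,825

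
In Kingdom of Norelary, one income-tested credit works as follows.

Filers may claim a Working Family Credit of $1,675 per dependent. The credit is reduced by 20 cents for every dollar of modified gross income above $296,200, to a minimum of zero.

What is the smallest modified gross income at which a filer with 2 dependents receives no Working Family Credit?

$312,950

Full credit = 2 × $1,675 = $3,350.
The credit falls by 20% of each dollar above $296,200, so it reaches zero when the excess is $3,350 / 20% = $16,750: income = $296,200 + $16,750 = $312,950.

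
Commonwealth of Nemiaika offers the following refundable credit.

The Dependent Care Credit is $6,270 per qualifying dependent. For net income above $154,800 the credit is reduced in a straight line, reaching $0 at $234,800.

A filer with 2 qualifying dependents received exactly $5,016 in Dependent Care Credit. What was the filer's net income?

Full credit = 2 × $6,270 = $12,540.
$5,016 is 5,016/12,540 of the full $12,540, so 7,524/12,540 of the $80,000 range has been used: income = $154,800 + $80,000 × 7,524/12,540 = $202,800.

$202,800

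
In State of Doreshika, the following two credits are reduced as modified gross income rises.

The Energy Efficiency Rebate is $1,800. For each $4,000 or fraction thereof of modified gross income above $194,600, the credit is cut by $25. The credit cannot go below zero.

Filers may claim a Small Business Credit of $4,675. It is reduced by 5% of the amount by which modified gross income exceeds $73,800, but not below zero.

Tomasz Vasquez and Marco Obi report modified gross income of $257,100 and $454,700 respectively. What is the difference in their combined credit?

Tomasz ($257,100): Energy Efficiency Rebate: income exceeds $194,600 by $62,500, which is 16 full-or-partial $4,000 increments; reduction = 16 × $25 = $400, leaving $1,400. Small Business Credit: 5% of the $183,300 excess over $73,800 is $9,165 ≥ base, so the credit is $0. total $1,400 + $0 = $1,400
Marco ($454,700): Energy Efficiency Rebate: income exceeds $194,600 by $260,100, which is 66 full-or-partial $4,000 increments; reduction = 66 × $25 = $1,650, leaving $150. Small Business Credit: 5% of the $380,900 excess over $73,800 is $19,045 ≥ base, so the credit is $0. total $150 + $0 = $150
Difference: |$1,400 − $150| = $1,250.

$1,250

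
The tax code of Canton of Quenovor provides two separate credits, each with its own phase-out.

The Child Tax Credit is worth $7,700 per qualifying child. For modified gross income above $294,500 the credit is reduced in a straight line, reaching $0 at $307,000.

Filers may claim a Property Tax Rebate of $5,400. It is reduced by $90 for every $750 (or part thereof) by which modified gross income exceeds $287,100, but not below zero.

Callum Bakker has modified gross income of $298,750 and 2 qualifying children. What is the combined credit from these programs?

Child Tax Credit: base = 2 × $7,700 = $15,400. $298,750 is $4,250 into a $12,500 phase-out range, leaving 8,250/12,500 of the credit: $15,400 × 8,250/12,500 = $10,164.
Property Tax Rebate: income exceeds $287,100 by $11,650, which is 16 full-or-partial $750 increments; reduction = 16 × $90 = $1,440, leaving $3,960.
Total: $10,164 + $3,960 = $14,124.

$14,124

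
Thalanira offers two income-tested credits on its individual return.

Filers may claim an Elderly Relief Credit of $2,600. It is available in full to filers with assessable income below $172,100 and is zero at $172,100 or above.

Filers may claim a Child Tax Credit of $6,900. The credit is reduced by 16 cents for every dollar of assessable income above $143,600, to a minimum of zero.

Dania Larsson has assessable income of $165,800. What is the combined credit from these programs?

Elderly Relief Credit: $165,800 is below the $172,100 cutoff, so the full $2,600 applies.
Child Tax Credit: 16% of the $22,200 excess over $143,600 is $3,552; credit = $6,900 − $3,552 = $3,348.
Total: $2,600 + $3,348 = $5,948.

$5,948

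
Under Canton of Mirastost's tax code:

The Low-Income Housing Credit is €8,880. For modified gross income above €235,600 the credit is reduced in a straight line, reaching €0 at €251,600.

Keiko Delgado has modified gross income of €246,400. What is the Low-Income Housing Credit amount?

€2,886

Low-Income Housing Credit: €246,400 is €10,800 into a €16,000 phase-out range, leaving 5,200/16,000 of the credit: €8,880 × 5,200/16,000 = €2,886.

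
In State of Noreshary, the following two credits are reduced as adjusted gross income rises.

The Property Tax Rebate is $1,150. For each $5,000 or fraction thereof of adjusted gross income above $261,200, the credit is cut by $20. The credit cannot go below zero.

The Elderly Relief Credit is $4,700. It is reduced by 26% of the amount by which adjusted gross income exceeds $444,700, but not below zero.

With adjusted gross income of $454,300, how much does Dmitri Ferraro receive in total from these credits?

Property Tax Rebate: income exceeds $261,200 by $193,100, which is 39 full-or-partial $5,000 increments; reduction = 39 × $20 = $780, leaving $370.
Elderly Relief Credit: 26% of the $9,600 excess over $444,700 is $2,496; credit = $4,700 − $2,496 = $2,204.
Total: $370 + $2,204 = $2,574.

$2,574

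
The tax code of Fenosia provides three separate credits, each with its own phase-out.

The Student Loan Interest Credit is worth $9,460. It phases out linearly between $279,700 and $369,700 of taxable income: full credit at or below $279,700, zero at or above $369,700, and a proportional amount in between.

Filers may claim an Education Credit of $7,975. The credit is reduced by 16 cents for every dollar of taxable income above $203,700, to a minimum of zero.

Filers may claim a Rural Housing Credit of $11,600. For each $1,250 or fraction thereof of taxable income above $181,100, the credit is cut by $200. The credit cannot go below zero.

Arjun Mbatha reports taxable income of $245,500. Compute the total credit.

Student Loan Interest Credit: $245,500 is at or below the $279,700 threshold, so the full $9,460 applies.
Education Credit: 16% of the $41,800 excess over $203,700 is $6,688; credit = $7,975 − $6,688 = $1,287.
Rural Housing Credit: income exceeds $181,100 by $64,400, which is 52 full-or-partial $1,250 increments; reduction = 52 × $200 = $10,400, leaving $1,200.
Total: $9,460 + $1,287 + $1,200 = $11,947.

$11,947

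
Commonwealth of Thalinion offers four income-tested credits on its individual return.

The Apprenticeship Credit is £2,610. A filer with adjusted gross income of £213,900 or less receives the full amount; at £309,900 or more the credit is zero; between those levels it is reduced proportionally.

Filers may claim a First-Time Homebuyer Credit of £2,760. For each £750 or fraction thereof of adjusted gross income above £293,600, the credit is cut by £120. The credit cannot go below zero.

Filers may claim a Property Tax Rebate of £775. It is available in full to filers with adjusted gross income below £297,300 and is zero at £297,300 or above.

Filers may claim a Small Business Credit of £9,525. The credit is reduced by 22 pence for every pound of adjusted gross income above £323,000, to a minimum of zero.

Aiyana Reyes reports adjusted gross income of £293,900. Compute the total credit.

Apprenticeship Credit: £293,900 is £80,000 into a £96,000 phase-out range, leaving 16,000/96,000 of the credit: £2,610 × 16,000/96,000 = £435.
First-Time Homebuyer Credit: income exceeds £293,600 by £300, which is 1 full-or-partial £750 increment; reduction = 1 × £120 = £120, leaving £2,640.
Property Tax Rebate: £293,900 is below the £297,300 cutoff, so the full £775 applies.
Small Business Credit: £293,900 is at or below the £323,000 threshold, so the full £9,525 applies.
Total: £435 + £2,640 + £775 + £9,525 = £13,375.

£13,375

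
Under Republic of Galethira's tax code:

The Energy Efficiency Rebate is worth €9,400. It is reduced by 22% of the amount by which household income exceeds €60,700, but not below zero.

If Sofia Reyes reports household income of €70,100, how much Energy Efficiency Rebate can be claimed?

€7,332

Energy Efficiency Rebate: 22% of the €9,400 excess over €60,700 is €2,068; credit = €9,400 − €2,068 = €7,332.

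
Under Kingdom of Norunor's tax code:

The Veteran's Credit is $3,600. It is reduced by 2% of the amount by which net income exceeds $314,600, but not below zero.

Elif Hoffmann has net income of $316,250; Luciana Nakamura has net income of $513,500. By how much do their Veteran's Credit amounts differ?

Elif ($316,250): Veteran's Credit: 2% of the $1,650 excess over $314,600 is $33; credit = $3,600 − $33 = $3,567.
Luciana ($513,500): Veteran's Credit: 2% of the $198,900 excess over $314,600 is $3,978 ≥ base, so the credit is $0.
Difference: |$3,567 − $0| = $3,567.

$3,567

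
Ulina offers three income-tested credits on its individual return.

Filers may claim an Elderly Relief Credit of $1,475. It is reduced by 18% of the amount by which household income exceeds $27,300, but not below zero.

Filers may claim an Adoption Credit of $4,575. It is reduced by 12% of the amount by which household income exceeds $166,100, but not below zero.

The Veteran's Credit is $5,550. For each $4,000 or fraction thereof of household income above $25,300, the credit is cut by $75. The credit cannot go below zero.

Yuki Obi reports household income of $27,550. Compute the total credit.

Elderly Relief Credit: 18% of the $250 excess over $27,300 is $45; credit = $1,475 − $45 = $1,430.
Adoption Credit: $27,550 is at or below the $166,100 threshold, so the full $4,575 applies.
Veteran's Credit: income exceeds $25,300 by $2,250, which is 1 full-or-partial $4,000 increment; reduction = 1 × $75 = $75, leaving $5,475.
Total: $1,430 + $4,575 + $5,475 = $11,480.

$11,480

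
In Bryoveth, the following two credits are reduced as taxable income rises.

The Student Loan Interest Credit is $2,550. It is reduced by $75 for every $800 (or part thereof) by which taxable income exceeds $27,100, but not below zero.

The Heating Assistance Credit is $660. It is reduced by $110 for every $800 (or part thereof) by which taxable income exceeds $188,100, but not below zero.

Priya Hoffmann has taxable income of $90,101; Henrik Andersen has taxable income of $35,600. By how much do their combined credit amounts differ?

$1,725

Priya ($90,101): Student Loan Interest Credit: income exceeds $27,100 by $63,001 → 79 increments × $75 = $5,925 ≥ base, so the credit is $0. Heating Assistance Credit: $90,101 is at or below the $188,100 threshold, so the full $660 applies. total $0 + $660 = $660
Henrik ($35,600): Student Loan Interest Credit: income exceeds $27,100 by $8,500, which is 11 full-or-partial $800 increments; reduction = 11 × $75 = $825, leaving $1,725. Heating Assistance Credit: $35,600 is at or below the $188,100 threshold, so the full $660 applies. total $1,725 + $660 = $2,385
Difference: |$660 − $2,385| = $1,725.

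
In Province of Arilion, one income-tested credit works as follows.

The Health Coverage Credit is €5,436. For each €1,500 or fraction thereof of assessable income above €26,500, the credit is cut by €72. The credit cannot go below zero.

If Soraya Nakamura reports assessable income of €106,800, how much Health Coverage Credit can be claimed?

€1,548

Health Coverage Credit: income exceeds €26,500 by €80,300, which is 54 full-or-partial €1,500 increments; reduction = 54 × €72 = €3,888, leaving €1,548.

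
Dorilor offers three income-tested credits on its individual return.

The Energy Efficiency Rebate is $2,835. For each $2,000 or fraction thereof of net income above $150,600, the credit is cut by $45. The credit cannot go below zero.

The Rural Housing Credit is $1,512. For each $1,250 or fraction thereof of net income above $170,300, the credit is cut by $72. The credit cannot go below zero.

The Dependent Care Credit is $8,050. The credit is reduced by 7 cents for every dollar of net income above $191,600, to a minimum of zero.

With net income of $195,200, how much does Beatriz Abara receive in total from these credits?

$9,670

Energy Efficiency Rebate: income exceeds $150,600 by $44,600, which is 23 full-or-partial $2,000 increments; reduction = 23 × $45 = $1,035, leaving $1,800.
Rural Housing Credit: income exceeds $170,300 by $24,900, which is 20 full-or-partial $1,250 increments; reduction = 20 × $72 = $1,440, leaving $72.
Dependent Care Credit: 7% of the $3,600 excess over $191,600 is $252; credit = $8,050 − $252 = $7,798.
Total: $1,800 + $72 + $7,798 = $9,670.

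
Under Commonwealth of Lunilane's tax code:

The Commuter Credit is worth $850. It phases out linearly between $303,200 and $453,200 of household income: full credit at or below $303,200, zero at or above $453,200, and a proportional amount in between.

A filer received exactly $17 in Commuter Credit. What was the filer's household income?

$17 is 17/850 of the full $850, so 833/850 of the $150,000 range has been used: income = $303,200 + $150,000 × 833/850 = $450,200.

$450,200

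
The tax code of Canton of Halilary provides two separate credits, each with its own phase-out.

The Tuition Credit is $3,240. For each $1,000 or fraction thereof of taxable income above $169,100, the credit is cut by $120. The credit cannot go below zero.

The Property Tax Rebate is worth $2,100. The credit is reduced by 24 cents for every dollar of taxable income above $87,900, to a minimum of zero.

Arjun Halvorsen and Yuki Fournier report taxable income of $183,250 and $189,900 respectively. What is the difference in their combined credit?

$720

Arjun ($183,250): Tuition Credit: income exceeds $169,100 by $14,150, which is 15 full-or-partial $1,000 increments; reduction = 15 × $120 = $1,800, leaving $1,440. Property Tax Rebate: 24% of the $95,350 excess over $87,900 is $22,884 ≥ base, so the credit is $0. total $1,440 + $0 = $1,440
Yuki ($189,900): Tuition Credit: income exceeds $169,100 by $20,800, which is 21 full-or-partial $1,000 increments; reduction = 21 × $120 = $2,520, leaving $720. Property Tax Rebate: 24% of the $102,000 excess over $87,900 is $24,480 ≥ base, so the credit is $0. total $720 + $0 = $720
Difference: |$1,440 − $720| = $720.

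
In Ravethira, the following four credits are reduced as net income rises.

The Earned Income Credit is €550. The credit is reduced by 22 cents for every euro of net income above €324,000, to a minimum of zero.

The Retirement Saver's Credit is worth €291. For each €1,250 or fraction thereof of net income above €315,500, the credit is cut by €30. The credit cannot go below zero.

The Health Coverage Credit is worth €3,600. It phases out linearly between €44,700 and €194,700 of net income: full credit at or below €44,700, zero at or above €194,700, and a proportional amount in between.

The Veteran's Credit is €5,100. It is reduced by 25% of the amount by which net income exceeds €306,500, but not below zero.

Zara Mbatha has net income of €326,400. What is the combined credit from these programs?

Earned Income Credit: 22% of the €2,400 excess over €324,000 is €528; credit = €550 − €528 = €22.
Retirement Saver's Credit: income exceeds €315,500 by €10,900, which is 9 full-or-partial €1,250 increments; reduction = 9 × €30 = €270, leaving €21.
Health Coverage Credit: €326,400 is at or above €194,700, so the credit is €0.
Veteran's Credit: 25% of the €19,900 excess over €306,500 is €4,975; credit = €5,100 − €4,975 = €125.
Total: €22 + €21 + €0 + €125 = €168.

€168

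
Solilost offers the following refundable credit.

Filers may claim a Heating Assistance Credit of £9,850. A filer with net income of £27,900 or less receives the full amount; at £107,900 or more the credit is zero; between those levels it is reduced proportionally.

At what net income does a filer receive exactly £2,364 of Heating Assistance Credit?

£2,364 is 2,364/9,850 of the full £9,850, so 7,486/9,850 of the £80,000 range has been used: income = £27,900 + £80,000 × 7,486/9,850 = £88,700.

£88,700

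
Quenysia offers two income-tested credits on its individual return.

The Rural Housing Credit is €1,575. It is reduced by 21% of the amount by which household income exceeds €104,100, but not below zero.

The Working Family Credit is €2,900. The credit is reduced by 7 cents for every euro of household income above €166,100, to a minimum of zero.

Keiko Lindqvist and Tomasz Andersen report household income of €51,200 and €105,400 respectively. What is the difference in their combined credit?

€273

Keiko (€51,200): Rural Housing Credit: €51,200 is at or below the €104,100 threshold, so the full €1,575 applies. Working Family Credit: €51,200 is at or below the €166,100 threshold, so the full €2,900 applies. total €1,575 + €2,900 = €4,475
Tomasz (€105,400): Rural Housing Credit: 21% of the €1,300 excess over €104,100 is €273; credit = €1,575 − €273 = €1,302. Working Family Credit: €105,400 is at or below the €166,100 threshold, so the full €2,900 applies. total €1,302 + €2,900 = €4,202
Difference: |€4,475 − €4,202| = €273.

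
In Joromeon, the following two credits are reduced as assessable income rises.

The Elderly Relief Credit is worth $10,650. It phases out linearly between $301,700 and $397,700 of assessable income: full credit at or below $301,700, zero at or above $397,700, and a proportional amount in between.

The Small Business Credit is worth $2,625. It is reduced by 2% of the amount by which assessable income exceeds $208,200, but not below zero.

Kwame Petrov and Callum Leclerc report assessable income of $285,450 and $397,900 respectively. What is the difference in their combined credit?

$11,730

Kwame ($285,450): Elderly Relief Credit: $285,450 is at or below the $301,700 threshold, so the full $10,650 applies. Small Business Credit: 2% of the $77,250 excess over $208,200 is $1,545; credit = $2,625 − $1,545 = $1,080. total $10,650 + $1,080 = $11,730
Callum ($397,900): Elderly Relief Credit: $397,900 is at or above $397,700, so the credit is $0. Small Business Credit: 2% of the $189,700 excess over $208,200 is $3,794 ≥ base, so the credit is $0. total $0 + $0 = $0
Difference: |$11,730 − $0| = $11,730.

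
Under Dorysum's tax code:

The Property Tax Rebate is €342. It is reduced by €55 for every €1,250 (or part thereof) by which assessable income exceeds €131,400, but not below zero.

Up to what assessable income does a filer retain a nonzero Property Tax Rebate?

€138,900

After 6 increments the reduction is 6 × €55 = €330, leaving €12; one more increment wipes it out. Increment 6 ends at excess 6 × €1,250 = €7,500, so the highest qualifying income is €131,400 + €7,500 = €138,900.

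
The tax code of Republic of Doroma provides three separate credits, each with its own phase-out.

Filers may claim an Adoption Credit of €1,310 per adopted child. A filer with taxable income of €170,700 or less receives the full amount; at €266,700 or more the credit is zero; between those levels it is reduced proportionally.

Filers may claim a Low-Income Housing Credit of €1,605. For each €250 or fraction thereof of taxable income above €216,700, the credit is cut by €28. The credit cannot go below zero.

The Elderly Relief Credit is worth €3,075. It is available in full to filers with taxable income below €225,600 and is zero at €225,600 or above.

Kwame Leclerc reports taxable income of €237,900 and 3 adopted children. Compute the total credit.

Adoption Credit: base = 3 × €1,310 = €3,930. €237,900 is €67,200 into a €96,000 phase-out range, leaving 28,800/96,000 of the credit: €3,930 × 28,800/96,000 = €1,179.
Low-Income Housing Credit: income exceeds €216,700 by €21,200 → 85 increments × €28 = €2,380 ≥ base, so the credit is €0.
Elderly Relief Credit: €237,900 meets or exceeds the €225,600 cutoff, so the credit is €0.
Total: €1,179 + €0 + €0 = €1,179.

€1,179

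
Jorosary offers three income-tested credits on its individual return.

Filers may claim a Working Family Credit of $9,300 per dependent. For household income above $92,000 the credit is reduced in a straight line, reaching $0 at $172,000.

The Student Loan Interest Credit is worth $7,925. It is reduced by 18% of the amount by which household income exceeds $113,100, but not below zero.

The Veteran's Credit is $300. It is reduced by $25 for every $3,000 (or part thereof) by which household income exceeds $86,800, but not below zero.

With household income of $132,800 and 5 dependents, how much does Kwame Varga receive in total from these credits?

$27,164

Working Family Credit: base = 5 × $9,300 = $46,500. $132,800 is $40,800 into a $80,000 phase-out range, leaving 39,200/80,000 of the credit: $46,500 × 39,200/80,000 = $22,785.
Student Loan Interest Credit: 18% of the $19,700 excess over $113,100 is $3,546; credit = $7,925 − $3,546 = $4,379.
Veteran's Credit: income exceeds $86,800 by $46,000 → 16 increments × $25 = $400 ≥ base, so the credit is $0.
Total: $22,785 + $4,379 + $0 = $27,164.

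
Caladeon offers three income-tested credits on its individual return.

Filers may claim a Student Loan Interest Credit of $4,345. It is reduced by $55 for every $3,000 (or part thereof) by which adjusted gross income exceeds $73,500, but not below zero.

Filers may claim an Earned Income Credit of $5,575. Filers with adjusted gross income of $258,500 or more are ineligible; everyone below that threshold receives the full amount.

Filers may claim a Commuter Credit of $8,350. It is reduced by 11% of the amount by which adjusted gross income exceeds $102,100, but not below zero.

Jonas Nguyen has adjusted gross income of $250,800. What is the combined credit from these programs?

$6,620

Student Loan Interest Credit: income exceeds $73,500 by $177,300, which is 60 full-or-partial $3,000 increments; reduction = 60 × $55 = $3,300, leaving $1,045.
Earned Income Credit: $250,800 is below the $258,500 cutoff, so the full $5,575 applies.
Commuter Credit: 11% of the $148,700 excess over $102,100 is $16,357 ≥ base, so the credit is $0.
Total: $1,045 + $5,575 + $0 = $6,620.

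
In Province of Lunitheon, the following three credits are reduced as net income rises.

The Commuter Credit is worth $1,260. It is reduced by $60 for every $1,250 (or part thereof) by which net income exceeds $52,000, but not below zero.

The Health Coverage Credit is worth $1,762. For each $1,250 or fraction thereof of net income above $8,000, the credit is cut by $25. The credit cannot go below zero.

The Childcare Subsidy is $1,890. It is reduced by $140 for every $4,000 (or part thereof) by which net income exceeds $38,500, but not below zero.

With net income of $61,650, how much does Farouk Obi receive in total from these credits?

Commuter Credit: income exceeds $52,000 by $9,650, which is 8 full-or-partial $1,250 increments; reduction = 8 × $60 = $480, leaving $780.
Health Coverage Credit: income exceeds $8,000 by $53,650, which is 43 full-or-partial $1,250 increments; reduction = 43 × $25 = $1,075, leaving $687.
Childcare Subsidy: income exceeds $38,500 by $23,150, which is 6 full-or-partial $4,000 increments; reduction = 6 × $140 = $840, leaving $1,050.
Total: $780 + $687 + $1,050 = $2,517.

$2,517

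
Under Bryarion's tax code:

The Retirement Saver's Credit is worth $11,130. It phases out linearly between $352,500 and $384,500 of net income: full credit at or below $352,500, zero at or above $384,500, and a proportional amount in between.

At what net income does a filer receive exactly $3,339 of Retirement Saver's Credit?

$374,900

$3,339 is 3,339/11,130 of the full $11,130, so 7,791/11,130 of the $32,000 range has been used: income = $352,500 + $32,000 × 7,791/11,130 = $374,900.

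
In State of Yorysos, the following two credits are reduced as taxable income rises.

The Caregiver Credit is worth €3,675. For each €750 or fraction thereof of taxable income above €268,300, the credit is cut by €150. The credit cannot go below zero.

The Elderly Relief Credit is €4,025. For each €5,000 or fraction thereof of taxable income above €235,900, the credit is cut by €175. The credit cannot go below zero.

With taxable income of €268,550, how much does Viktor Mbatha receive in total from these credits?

Caregiver Credit: income exceeds €268,300 by €250, which is 1 full-or-partial €750 increment; reduction = 1 × €150 = €150, leaving €3,525.
Elderly Relief Credit: income exceeds €235,900 by €32,650, which is 7 full-or-partial €5,000 increments; reduction = 7 × €175 = €1,225, leaving €2,800.
Total: €3,525 + €2,800 = €6,325.

€6,325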